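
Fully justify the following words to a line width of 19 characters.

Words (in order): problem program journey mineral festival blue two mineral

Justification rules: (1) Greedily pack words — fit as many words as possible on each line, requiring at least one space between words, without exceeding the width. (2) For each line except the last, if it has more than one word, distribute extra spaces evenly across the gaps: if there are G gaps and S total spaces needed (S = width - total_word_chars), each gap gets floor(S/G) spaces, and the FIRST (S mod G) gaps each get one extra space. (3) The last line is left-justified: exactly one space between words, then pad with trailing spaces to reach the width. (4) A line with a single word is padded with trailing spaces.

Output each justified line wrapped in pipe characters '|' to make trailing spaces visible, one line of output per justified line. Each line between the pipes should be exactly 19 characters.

Line 1: ['problem', 'program'] (min_width=15, slack=4)
Line 2: ['journey', 'mineral'] (min_width=15, slack=4)
Line 3: ['festival', 'blue', 'two'] (min_width=17, slack=2)
Line 4: ['mineral'] (min_width=7, slack=12)

Answer: |problem     program|
|journey     mineral|
|festival  blue  two|
|mineral            |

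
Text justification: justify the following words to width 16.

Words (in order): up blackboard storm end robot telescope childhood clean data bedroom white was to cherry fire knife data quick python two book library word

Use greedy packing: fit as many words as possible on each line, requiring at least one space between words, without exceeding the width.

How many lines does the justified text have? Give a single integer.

Line 1: ['up', 'blackboard'] (min_width=13, slack=3)
Line 2: ['storm', 'end', 'robot'] (min_width=15, slack=1)
Line 3: ['telescope'] (min_width=9, slack=7)
Line 4: ['childhood', 'clean'] (min_width=15, slack=1)
Line 5: ['data', 'bedroom'] (min_width=12, slack=4)
Line 6: ['white', 'was', 'to'] (min_width=12, slack=4)
Line 7: ['cherry', 'fire'] (min_width=11, slack=5)
Line 8: ['knife', 'data', 'quick'] (min_width=16, slack=0)
Line 9: ['python', 'two', 'book'] (min_width=15, slack=1)
Line 10: ['library', 'word'] (min_width=12, slack=4)
Total lines: 10

Answer: 10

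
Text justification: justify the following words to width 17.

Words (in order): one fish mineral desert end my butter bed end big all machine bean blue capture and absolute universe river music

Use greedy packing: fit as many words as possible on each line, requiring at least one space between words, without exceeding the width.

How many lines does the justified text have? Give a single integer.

Line 1: ['one', 'fish', 'mineral'] (min_width=16, slack=1)
Line 2: ['desert', 'end', 'my'] (min_width=13, slack=4)
Line 3: ['butter', 'bed', 'end'] (min_width=14, slack=3)
Line 4: ['big', 'all', 'machine'] (min_width=15, slack=2)
Line 5: ['bean', 'blue', 'capture'] (min_width=17, slack=0)
Line 6: ['and', 'absolute'] (min_width=12, slack=5)
Line 7: ['universe', 'river'] (min_width=14, slack=3)
Line 8: ['music'] (min_width=5, slack=12)
Total lines: 8

Answer: 8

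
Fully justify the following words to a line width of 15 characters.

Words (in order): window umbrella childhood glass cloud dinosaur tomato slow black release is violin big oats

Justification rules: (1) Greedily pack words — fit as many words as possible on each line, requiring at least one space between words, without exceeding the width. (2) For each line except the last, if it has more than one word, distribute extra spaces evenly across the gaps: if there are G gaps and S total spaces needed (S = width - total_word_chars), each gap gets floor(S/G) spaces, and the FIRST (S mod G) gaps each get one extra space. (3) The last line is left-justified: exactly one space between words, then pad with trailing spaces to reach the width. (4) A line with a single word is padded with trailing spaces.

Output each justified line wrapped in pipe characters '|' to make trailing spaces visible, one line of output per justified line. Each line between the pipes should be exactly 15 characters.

Line 1: ['window', 'umbrella'] (min_width=15, slack=0)
Line 2: ['childhood', 'glass'] (min_width=15, slack=0)
Line 3: ['cloud', 'dinosaur'] (min_width=14, slack=1)
Line 4: ['tomato', 'slow'] (min_width=11, slack=4)
Line 5: ['black', 'release'] (min_width=13, slack=2)
Line 6: ['is', 'violin', 'big'] (min_width=13, slack=2)
Line 7: ['oats'] (min_width=4, slack=11)

Answer: |window umbrella|
|childhood glass|
|cloud  dinosaur|
|tomato     slow|
|black   release|
|is  violin  big|
|oats           |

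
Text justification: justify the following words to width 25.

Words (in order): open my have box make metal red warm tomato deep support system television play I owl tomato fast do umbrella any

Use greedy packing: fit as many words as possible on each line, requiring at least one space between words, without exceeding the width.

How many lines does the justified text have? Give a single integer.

Answer: 6

Derivation:
Line 1: ['open', 'my', 'have', 'box', 'make'] (min_width=21, slack=4)
Line 2: ['metal', 'red', 'warm', 'tomato'] (min_width=21, slack=4)
Line 3: ['deep', 'support', 'system'] (min_width=19, slack=6)
Line 4: ['television', 'play', 'I', 'owl'] (min_width=21, slack=4)
Line 5: ['tomato', 'fast', 'do', 'umbrella'] (min_width=23, slack=2)
Line 6: ['any'] (min_width=3, slack=22)
Total lines: 6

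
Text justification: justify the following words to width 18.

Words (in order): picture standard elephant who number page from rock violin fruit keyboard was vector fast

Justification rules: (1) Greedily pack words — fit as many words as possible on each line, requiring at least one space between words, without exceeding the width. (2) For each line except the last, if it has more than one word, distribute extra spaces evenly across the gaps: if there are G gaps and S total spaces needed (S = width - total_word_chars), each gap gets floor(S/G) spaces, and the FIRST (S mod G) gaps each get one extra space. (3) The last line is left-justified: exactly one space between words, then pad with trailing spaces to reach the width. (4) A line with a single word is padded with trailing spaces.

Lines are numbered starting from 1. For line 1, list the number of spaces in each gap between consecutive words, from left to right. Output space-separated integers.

Line 1: ['picture', 'standard'] (min_width=16, slack=2)
Line 2: ['elephant', 'who'] (min_width=12, slack=6)
Line 3: ['number', 'page', 'from'] (min_width=16, slack=2)
Line 4: ['rock', 'violin', 'fruit'] (min_width=17, slack=1)
Line 5: ['keyboard', 'was'] (min_width=12, slack=6)
Line 6: ['vector', 'fast'] (min_width=11, slack=7)

Answer: 3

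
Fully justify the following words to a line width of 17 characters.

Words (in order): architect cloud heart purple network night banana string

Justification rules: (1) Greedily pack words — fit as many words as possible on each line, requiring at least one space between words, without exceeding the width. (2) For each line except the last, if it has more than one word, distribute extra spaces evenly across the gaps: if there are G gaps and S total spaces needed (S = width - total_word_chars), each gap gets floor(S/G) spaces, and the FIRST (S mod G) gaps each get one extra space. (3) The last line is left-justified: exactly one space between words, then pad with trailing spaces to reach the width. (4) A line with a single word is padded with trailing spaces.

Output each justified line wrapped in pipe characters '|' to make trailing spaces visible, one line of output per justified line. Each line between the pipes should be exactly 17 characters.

Answer: |architect   cloud|
|heart      purple|
|network     night|
|banana string    |

Derivation:
Line 1: ['architect', 'cloud'] (min_width=15, slack=2)
Line 2: ['heart', 'purple'] (min_width=12, slack=5)
Line 3: ['network', 'night'] (min_width=13, slack=4)
Line 4: ['banana', 'string'] (min_width=13, slack=4)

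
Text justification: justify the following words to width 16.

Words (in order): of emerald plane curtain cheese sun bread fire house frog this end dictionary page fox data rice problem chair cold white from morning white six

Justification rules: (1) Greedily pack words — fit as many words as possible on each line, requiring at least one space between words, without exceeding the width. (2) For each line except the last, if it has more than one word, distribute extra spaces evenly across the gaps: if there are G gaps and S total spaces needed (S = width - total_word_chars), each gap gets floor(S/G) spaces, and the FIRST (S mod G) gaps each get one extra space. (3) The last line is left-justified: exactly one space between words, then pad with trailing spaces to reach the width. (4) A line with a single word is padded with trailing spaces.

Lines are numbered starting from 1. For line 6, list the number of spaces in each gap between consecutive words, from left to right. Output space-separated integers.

Answer: 3 2

Derivation:
Line 1: ['of', 'emerald', 'plane'] (min_width=16, slack=0)
Line 2: ['curtain', 'cheese'] (min_width=14, slack=2)
Line 3: ['sun', 'bread', 'fire'] (min_width=14, slack=2)
Line 4: ['house', 'frog', 'this'] (min_width=15, slack=1)
Line 5: ['end', 'dictionary'] (min_width=14, slack=2)
Line 6: ['page', 'fox', 'data'] (min_width=13, slack=3)
Line 7: ['rice', 'problem'] (min_width=12, slack=4)
Line 8: ['chair', 'cold', 'white'] (min_width=16, slack=0)
Line 9: ['from', 'morning'] (min_width=12, slack=4)
Line 10: ['white', 'six'] (min_width=9, slack=7)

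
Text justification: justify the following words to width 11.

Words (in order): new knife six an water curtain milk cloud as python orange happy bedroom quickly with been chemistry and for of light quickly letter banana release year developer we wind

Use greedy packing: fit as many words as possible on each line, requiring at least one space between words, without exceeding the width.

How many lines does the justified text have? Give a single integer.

Answer: 21

Derivation:
Line 1: ['new', 'knife'] (min_width=9, slack=2)
Line 2: ['six', 'an'] (min_width=6, slack=5)
Line 3: ['water'] (min_width=5, slack=6)
Line 4: ['curtain'] (min_width=7, slack=4)
Line 5: ['milk', 'cloud'] (min_width=10, slack=1)
Line 6: ['as', 'python'] (min_width=9, slack=2)
Line 7: ['orange'] (min_width=6, slack=5)
Line 8: ['happy'] (min_width=5, slack=6)
Line 9: ['bedroom'] (min_width=7, slack=4)
Line 10: ['quickly'] (min_width=7, slack=4)
Line 11: ['with', 'been'] (min_width=9, slack=2)
Line 12: ['chemistry'] (min_width=9, slack=2)
Line 13: ['and', 'for', 'of'] (min_width=10, slack=1)
Line 14: ['light'] (min_width=5, slack=6)
Line 15: ['quickly'] (min_width=7, slack=4)
Line 16: ['letter'] (min_width=6, slack=5)
Line 17: ['banana'] (min_width=6, slack=5)
Line 18: ['release'] (min_width=7, slack=4)
Line 19: ['year'] (min_width=4, slack=7)
Line 20: ['developer'] (min_width=9, slack=2)
Line 21: ['we', 'wind'] (min_width=7, slack=4)
Total lines: 21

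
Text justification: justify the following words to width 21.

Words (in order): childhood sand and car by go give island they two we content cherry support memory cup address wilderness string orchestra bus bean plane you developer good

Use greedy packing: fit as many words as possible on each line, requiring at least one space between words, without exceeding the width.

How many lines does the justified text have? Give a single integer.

Line 1: ['childhood', 'sand', 'and'] (min_width=18, slack=3)
Line 2: ['car', 'by', 'go', 'give', 'island'] (min_width=21, slack=0)
Line 3: ['they', 'two', 'we', 'content'] (min_width=19, slack=2)
Line 4: ['cherry', 'support', 'memory'] (min_width=21, slack=0)
Line 5: ['cup', 'address'] (min_width=11, slack=10)
Line 6: ['wilderness', 'string'] (min_width=17, slack=4)
Line 7: ['orchestra', 'bus', 'bean'] (min_width=18, slack=3)
Line 8: ['plane', 'you', 'developer'] (min_width=19, slack=2)
Line 9: ['good'] (min_width=4, slack=17)
Total lines: 9

Answer: 9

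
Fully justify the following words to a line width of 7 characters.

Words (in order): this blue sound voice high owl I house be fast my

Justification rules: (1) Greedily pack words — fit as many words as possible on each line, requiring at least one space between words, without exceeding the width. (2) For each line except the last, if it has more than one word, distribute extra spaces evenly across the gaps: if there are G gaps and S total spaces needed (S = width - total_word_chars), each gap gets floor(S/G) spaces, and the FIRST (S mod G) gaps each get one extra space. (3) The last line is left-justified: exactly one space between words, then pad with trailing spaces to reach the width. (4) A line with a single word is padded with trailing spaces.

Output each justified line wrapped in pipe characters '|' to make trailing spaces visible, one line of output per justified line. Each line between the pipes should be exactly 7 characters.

Line 1: ['this'] (min_width=4, slack=3)
Line 2: ['blue'] (min_width=4, slack=3)
Line 3: ['sound'] (min_width=5, slack=2)
Line 4: ['voice'] (min_width=5, slack=2)
Line 5: ['high'] (min_width=4, slack=3)
Line 6: ['owl', 'I'] (min_width=5, slack=2)
Line 7: ['house'] (min_width=5, slack=2)
Line 8: ['be', 'fast'] (min_width=7, slack=0)
Line 9: ['my'] (min_width=2, slack=5)

Answer: |this   |
|blue   |
|sound  |
|voice  |
|high   |
|owl   I|
|house  |
|be fast|
|my     |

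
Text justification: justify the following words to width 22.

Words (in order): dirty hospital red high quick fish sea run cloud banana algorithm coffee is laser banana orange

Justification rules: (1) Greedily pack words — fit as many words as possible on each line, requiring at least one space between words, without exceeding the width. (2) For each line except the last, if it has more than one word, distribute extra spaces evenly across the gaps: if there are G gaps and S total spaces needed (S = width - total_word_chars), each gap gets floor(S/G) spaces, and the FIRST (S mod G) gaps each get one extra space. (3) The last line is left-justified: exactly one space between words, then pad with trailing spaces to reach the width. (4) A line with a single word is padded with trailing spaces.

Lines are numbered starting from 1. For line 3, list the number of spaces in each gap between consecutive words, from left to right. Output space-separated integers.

Answer: 4 4

Derivation:
Line 1: ['dirty', 'hospital', 'red'] (min_width=18, slack=4)
Line 2: ['high', 'quick', 'fish', 'sea'] (min_width=19, slack=3)
Line 3: ['run', 'cloud', 'banana'] (min_width=16, slack=6)
Line 4: ['algorithm', 'coffee', 'is'] (min_width=19, slack=3)
Line 5: ['laser', 'banana', 'orange'] (min_width=19, slack=3)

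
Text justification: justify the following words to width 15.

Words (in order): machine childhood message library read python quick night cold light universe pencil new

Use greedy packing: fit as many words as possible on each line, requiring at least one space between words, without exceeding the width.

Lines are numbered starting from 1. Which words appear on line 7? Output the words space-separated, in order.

Line 1: ['machine'] (min_width=7, slack=8)
Line 2: ['childhood'] (min_width=9, slack=6)
Line 3: ['message', 'library'] (min_width=15, slack=0)
Line 4: ['read', 'python'] (min_width=11, slack=4)
Line 5: ['quick', 'night'] (min_width=11, slack=4)
Line 6: ['cold', 'light'] (min_width=10, slack=5)
Line 7: ['universe', 'pencil'] (min_width=15, slack=0)
Line 8: ['new'] (min_width=3, slack=12)

Answer: universe pencil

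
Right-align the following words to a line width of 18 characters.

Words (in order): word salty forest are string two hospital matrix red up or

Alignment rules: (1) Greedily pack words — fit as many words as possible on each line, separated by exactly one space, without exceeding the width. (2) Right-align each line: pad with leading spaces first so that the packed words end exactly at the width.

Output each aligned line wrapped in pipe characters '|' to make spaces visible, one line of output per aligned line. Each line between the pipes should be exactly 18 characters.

Answer: | word salty forest|
|    are string two|
|   hospital matrix|
|         red up or|

Derivation:
Line 1: ['word', 'salty', 'forest'] (min_width=17, slack=1)
Line 2: ['are', 'string', 'two'] (min_width=14, slack=4)
Line 3: ['hospital', 'matrix'] (min_width=15, slack=3)
Line 4: ['red', 'up', 'or'] (min_width=9, slack=9)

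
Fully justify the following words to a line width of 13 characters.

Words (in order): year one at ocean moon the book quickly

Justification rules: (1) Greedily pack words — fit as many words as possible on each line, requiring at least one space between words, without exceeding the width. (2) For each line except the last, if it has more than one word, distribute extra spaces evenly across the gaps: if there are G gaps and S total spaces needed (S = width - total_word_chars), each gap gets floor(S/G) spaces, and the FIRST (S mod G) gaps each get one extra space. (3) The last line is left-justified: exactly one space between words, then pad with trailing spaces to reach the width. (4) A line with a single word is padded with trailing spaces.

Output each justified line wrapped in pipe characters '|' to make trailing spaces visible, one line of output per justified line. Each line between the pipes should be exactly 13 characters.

Answer: |year  one  at|
|ocean    moon|
|the      book|
|quickly      |

Derivation:
Line 1: ['year', 'one', 'at'] (min_width=11, slack=2)
Line 2: ['ocean', 'moon'] (min_width=10, slack=3)
Line 3: ['the', 'book'] (min_width=8, slack=5)
Line 4: ['quickly'] (min_width=7, slack=6)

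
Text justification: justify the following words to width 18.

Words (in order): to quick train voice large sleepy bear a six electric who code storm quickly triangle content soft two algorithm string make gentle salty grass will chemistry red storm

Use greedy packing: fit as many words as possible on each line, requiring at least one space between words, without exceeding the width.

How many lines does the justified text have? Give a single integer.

Line 1: ['to', 'quick', 'train'] (min_width=14, slack=4)
Line 2: ['voice', 'large', 'sleepy'] (min_width=18, slack=0)
Line 3: ['bear', 'a', 'six'] (min_width=10, slack=8)
Line 4: ['electric', 'who', 'code'] (min_width=17, slack=1)
Line 5: ['storm', 'quickly'] (min_width=13, slack=5)
Line 6: ['triangle', 'content'] (min_width=16, slack=2)
Line 7: ['soft', 'two', 'algorithm'] (min_width=18, slack=0)
Line 8: ['string', 'make', 'gentle'] (min_width=18, slack=0)
Line 9: ['salty', 'grass', 'will'] (min_width=16, slack=2)
Line 10: ['chemistry', 'red'] (min_width=13, slack=5)
Line 11: ['storm'] (min_width=5, slack=13)
Total lines: 11

Answer: 11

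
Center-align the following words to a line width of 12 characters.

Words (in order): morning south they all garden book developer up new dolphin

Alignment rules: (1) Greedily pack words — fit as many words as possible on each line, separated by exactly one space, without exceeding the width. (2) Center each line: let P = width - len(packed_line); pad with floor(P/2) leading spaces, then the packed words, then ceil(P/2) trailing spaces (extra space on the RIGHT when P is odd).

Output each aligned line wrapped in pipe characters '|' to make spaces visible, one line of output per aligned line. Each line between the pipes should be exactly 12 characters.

Line 1: ['morning'] (min_width=7, slack=5)
Line 2: ['south', 'they'] (min_width=10, slack=2)
Line 3: ['all', 'garden'] (min_width=10, slack=2)
Line 4: ['book'] (min_width=4, slack=8)
Line 5: ['developer', 'up'] (min_width=12, slack=0)
Line 6: ['new', 'dolphin'] (min_width=11, slack=1)

Answer: |  morning   |
| south they |
| all garden |
|    book    |
|developer up|
|new dolphin |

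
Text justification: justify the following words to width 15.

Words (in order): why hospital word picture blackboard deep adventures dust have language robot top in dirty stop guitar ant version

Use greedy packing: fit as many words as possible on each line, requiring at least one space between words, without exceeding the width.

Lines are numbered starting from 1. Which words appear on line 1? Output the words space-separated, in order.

Answer: why hospital

Derivation:
Line 1: ['why', 'hospital'] (min_width=12, slack=3)
Line 2: ['word', 'picture'] (min_width=12, slack=3)
Line 3: ['blackboard', 'deep'] (min_width=15, slack=0)
Line 4: ['adventures', 'dust'] (min_width=15, slack=0)
Line 5: ['have', 'language'] (min_width=13, slack=2)
Line 6: ['robot', 'top', 'in'] (min_width=12, slack=3)
Line 7: ['dirty', 'stop'] (min_width=10, slack=5)
Line 8: ['guitar', 'ant'] (min_width=10, slack=5)
Line 9: ['version'] (min_width=7, slack=8)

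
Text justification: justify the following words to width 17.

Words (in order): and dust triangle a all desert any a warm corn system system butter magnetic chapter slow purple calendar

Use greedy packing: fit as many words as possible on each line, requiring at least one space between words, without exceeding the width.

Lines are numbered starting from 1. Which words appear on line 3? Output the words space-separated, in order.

Answer: a warm corn

Derivation:
Line 1: ['and', 'dust', 'triangle'] (min_width=17, slack=0)
Line 2: ['a', 'all', 'desert', 'any'] (min_width=16, slack=1)
Line 3: ['a', 'warm', 'corn'] (min_width=11, slack=6)
Line 4: ['system', 'system'] (min_width=13, slack=4)
Line 5: ['butter', 'magnetic'] (min_width=15, slack=2)
Line 6: ['chapter', 'slow'] (min_width=12, slack=5)
Line 7: ['purple', 'calendar'] (min_width=15, slack=2)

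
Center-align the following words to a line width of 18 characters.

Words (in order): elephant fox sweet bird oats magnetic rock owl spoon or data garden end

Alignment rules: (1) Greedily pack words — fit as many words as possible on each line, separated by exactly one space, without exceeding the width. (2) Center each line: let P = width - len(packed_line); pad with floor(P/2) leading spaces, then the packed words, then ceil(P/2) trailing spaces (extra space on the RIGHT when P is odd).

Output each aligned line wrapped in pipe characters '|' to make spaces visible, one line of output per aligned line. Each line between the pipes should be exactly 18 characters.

Line 1: ['elephant', 'fox', 'sweet'] (min_width=18, slack=0)
Line 2: ['bird', 'oats', 'magnetic'] (min_width=18, slack=0)
Line 3: ['rock', 'owl', 'spoon', 'or'] (min_width=17, slack=1)
Line 4: ['data', 'garden', 'end'] (min_width=15, slack=3)

Answer: |elephant fox sweet|
|bird oats magnetic|
|rock owl spoon or |
| data garden end  |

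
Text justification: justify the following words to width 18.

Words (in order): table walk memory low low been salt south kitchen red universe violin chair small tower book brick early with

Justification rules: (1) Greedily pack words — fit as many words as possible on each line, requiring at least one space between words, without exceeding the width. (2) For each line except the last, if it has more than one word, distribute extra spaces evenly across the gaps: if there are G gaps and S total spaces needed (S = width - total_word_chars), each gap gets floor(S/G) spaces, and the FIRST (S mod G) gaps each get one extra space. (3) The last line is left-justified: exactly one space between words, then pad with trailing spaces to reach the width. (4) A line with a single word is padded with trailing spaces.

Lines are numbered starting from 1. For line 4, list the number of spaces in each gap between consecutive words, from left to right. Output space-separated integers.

Line 1: ['table', 'walk', 'memory'] (min_width=17, slack=1)
Line 2: ['low', 'low', 'been', 'salt'] (min_width=17, slack=1)
Line 3: ['south', 'kitchen', 'red'] (min_width=17, slack=1)
Line 4: ['universe', 'violin'] (min_width=15, slack=3)
Line 5: ['chair', 'small', 'tower'] (min_width=17, slack=1)
Line 6: ['book', 'brick', 'early'] (min_width=16, slack=2)
Line 7: ['with'] (min_width=4, slack=14)

Answer: 4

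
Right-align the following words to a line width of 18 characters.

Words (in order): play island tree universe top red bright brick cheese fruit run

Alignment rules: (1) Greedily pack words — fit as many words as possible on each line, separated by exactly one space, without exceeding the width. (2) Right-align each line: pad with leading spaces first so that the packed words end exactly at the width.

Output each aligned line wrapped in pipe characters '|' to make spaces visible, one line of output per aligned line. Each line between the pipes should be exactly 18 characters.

Answer: |  play island tree|
|  universe top red|
|      bright brick|
|  cheese fruit run|

Derivation:
Line 1: ['play', 'island', 'tree'] (min_width=16, slack=2)
Line 2: ['universe', 'top', 'red'] (min_width=16, slack=2)
Line 3: ['bright', 'brick'] (min_width=12, slack=6)
Line 4: ['cheese', 'fruit', 'run'] (min_width=16, slack=2)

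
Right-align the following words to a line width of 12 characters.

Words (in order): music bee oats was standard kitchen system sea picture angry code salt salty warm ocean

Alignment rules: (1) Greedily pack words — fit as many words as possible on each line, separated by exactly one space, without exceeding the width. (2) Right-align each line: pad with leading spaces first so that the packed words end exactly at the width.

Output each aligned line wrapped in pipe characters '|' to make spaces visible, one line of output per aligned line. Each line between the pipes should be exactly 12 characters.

Answer: |   music bee|
|    oats was|
|    standard|
|     kitchen|
|  system sea|
|     picture|
|  angry code|
|  salt salty|
|  warm ocean|

Derivation:
Line 1: ['music', 'bee'] (min_width=9, slack=3)
Line 2: ['oats', 'was'] (min_width=8, slack=4)
Line 3: ['standard'] (min_width=8, slack=4)
Line 4: ['kitchen'] (min_width=7, slack=5)
Line 5: ['system', 'sea'] (min_width=10, slack=2)
Line 6: ['picture'] (min_width=7, slack=5)
Line 7: ['angry', 'code'] (min_width=10, slack=2)
Line 8: ['salt', 'salty'] (min_width=10, slack=2)
Line 9: ['warm', 'ocean'] (min_width=10, slack=2)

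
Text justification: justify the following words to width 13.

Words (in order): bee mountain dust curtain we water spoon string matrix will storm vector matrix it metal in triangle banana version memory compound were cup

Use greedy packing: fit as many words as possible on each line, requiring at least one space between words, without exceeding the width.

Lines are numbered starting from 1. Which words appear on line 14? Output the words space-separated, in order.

Line 1: ['bee', 'mountain'] (min_width=12, slack=1)
Line 2: ['dust', 'curtain'] (min_width=12, slack=1)
Line 3: ['we', 'water'] (min_width=8, slack=5)
Line 4: ['spoon', 'string'] (min_width=12, slack=1)
Line 5: ['matrix', 'will'] (min_width=11, slack=2)
Line 6: ['storm', 'vector'] (min_width=12, slack=1)
Line 7: ['matrix', 'it'] (min_width=9, slack=4)
Line 8: ['metal', 'in'] (min_width=8, slack=5)
Line 9: ['triangle'] (min_width=8, slack=5)
Line 10: ['banana'] (min_width=6, slack=7)
Line 11: ['version'] (min_width=7, slack=6)
Line 12: ['memory'] (min_width=6, slack=7)
Line 13: ['compound', 'were'] (min_width=13, slack=0)
Line 14: ['cup'] (min_width=3, slack=10)

Answer: cup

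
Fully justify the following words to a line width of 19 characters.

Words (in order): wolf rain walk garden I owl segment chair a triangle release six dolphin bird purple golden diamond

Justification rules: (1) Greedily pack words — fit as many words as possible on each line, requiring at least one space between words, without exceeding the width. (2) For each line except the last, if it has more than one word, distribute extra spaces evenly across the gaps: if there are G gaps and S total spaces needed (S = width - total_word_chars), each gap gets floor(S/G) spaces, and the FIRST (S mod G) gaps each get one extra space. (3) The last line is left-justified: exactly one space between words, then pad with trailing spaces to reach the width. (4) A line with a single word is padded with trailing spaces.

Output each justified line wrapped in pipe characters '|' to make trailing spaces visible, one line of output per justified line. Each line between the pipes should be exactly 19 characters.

Line 1: ['wolf', 'rain', 'walk'] (min_width=14, slack=5)
Line 2: ['garden', 'I', 'owl'] (min_width=12, slack=7)
Line 3: ['segment', 'chair', 'a'] (min_width=15, slack=4)
Line 4: ['triangle', 'release'] (min_width=16, slack=3)
Line 5: ['six', 'dolphin', 'bird'] (min_width=16, slack=3)
Line 6: ['purple', 'golden'] (min_width=13, slack=6)
Line 7: ['diamond'] (min_width=7, slack=12)

Answer: |wolf    rain   walk|
|garden     I    owl|
|segment   chair   a|
|triangle    release|
|six   dolphin  bird|
|purple       golden|
|diamond            |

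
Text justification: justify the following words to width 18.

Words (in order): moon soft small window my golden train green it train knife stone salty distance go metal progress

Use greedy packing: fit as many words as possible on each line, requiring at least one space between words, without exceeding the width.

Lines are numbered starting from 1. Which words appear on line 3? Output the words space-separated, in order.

Answer: train green it

Derivation:
Line 1: ['moon', 'soft', 'small'] (min_width=15, slack=3)
Line 2: ['window', 'my', 'golden'] (min_width=16, slack=2)
Line 3: ['train', 'green', 'it'] (min_width=14, slack=4)
Line 4: ['train', 'knife', 'stone'] (min_width=17, slack=1)
Line 5: ['salty', 'distance', 'go'] (min_width=17, slack=1)
Line 6: ['metal', 'progress'] (min_width=14, slack=4)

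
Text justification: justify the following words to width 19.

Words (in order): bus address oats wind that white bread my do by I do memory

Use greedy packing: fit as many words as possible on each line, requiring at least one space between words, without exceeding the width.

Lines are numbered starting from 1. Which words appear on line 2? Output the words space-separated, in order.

Answer: wind that white

Derivation:
Line 1: ['bus', 'address', 'oats'] (min_width=16, slack=3)
Line 2: ['wind', 'that', 'white'] (min_width=15, slack=4)
Line 3: ['bread', 'my', 'do', 'by', 'I', 'do'] (min_width=19, slack=0)
Line 4: ['memory'] (min_width=6, slack=13)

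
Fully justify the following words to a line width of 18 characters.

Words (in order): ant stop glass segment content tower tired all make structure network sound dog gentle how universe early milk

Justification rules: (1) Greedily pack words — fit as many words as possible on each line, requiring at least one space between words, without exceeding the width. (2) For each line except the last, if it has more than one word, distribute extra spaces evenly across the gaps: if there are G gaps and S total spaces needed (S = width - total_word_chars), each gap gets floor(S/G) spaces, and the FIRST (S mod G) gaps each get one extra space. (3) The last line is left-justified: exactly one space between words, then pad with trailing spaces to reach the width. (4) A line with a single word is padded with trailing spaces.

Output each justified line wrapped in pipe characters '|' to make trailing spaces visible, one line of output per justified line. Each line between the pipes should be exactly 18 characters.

Answer: |ant   stop   glass|
|segment    content|
|tower   tired  all|
|make     structure|
|network  sound dog|
|gentle         how|
|universe     early|
|milk              |

Derivation:
Line 1: ['ant', 'stop', 'glass'] (min_width=14, slack=4)
Line 2: ['segment', 'content'] (min_width=15, slack=3)
Line 3: ['tower', 'tired', 'all'] (min_width=15, slack=3)
Line 4: ['make', 'structure'] (min_width=14, slack=4)
Line 5: ['network', 'sound', 'dog'] (min_width=17, slack=1)
Line 6: ['gentle', 'how'] (min_width=10, slack=8)
Line 7: ['universe', 'early'] (min_width=14, slack=4)
Line 8: ['milk'] (min_width=4, slack=14)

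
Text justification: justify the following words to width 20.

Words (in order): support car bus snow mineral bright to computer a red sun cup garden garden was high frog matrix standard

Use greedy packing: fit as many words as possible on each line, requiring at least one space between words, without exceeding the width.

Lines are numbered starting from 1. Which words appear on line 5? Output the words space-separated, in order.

Line 1: ['support', 'car', 'bus', 'snow'] (min_width=20, slack=0)
Line 2: ['mineral', 'bright', 'to'] (min_width=17, slack=3)
Line 3: ['computer', 'a', 'red', 'sun'] (min_width=18, slack=2)
Line 4: ['cup', 'garden', 'garden'] (min_width=17, slack=3)
Line 5: ['was', 'high', 'frog', 'matrix'] (min_width=20, slack=0)
Line 6: ['standard'] (min_width=8, slack=12)

Answer: was high frog matrix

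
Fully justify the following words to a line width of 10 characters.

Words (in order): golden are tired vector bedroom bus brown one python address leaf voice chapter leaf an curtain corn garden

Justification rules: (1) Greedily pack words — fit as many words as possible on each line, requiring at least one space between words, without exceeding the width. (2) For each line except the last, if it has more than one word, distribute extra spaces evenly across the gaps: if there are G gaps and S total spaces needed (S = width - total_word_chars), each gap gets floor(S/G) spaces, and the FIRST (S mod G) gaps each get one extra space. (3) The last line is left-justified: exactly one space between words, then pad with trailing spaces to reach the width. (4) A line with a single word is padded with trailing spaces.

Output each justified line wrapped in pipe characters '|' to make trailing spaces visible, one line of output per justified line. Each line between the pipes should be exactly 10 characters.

Answer: |golden are|
|tired     |
|vector    |
|bedroom   |
|bus  brown|
|one python|
|address   |
|leaf voice|
|chapter   |
|leaf    an|
|curtain   |
|corn      |
|garden    |

Derivation:
Line 1: ['golden', 'are'] (min_width=10, slack=0)
Line 2: ['tired'] (min_width=5, slack=5)
Line 3: ['vector'] (min_width=6, slack=4)
Line 4: ['bedroom'] (min_width=7, slack=3)
Line 5: ['bus', 'brown'] (min_width=9, slack=1)
Line 6: ['one', 'python'] (min_width=10, slack=0)
Line 7: ['address'] (min_width=7, slack=3)
Line 8: ['leaf', 'voice'] (min_width=10, slack=0)
Line 9: ['chapter'] (min_width=7, slack=3)
Line 10: ['leaf', 'an'] (min_width=7, slack=3)
Line 11: ['curtain'] (min_width=7, slack=3)
Line 12: ['corn'] (min_width=4, slack=6)
Line 13: ['garden'] (min_width=6, slack=4)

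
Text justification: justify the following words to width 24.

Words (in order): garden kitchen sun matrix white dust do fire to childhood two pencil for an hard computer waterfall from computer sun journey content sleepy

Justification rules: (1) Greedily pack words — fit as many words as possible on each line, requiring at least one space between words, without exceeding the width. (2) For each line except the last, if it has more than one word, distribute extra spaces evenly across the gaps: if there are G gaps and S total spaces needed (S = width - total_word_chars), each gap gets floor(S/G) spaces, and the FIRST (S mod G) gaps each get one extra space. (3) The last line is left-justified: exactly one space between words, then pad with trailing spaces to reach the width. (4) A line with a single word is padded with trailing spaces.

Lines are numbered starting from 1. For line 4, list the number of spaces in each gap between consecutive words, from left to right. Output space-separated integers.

Line 1: ['garden', 'kitchen', 'sun'] (min_width=18, slack=6)
Line 2: ['matrix', 'white', 'dust', 'do'] (min_width=20, slack=4)
Line 3: ['fire', 'to', 'childhood', 'two'] (min_width=21, slack=3)
Line 4: ['pencil', 'for', 'an', 'hard'] (min_width=18, slack=6)
Line 5: ['computer', 'waterfall', 'from'] (min_width=23, slack=1)
Line 6: ['computer', 'sun', 'journey'] (min_width=20, slack=4)
Line 7: ['content', 'sleepy'] (min_width=14, slack=10)

Answer: 3 3 3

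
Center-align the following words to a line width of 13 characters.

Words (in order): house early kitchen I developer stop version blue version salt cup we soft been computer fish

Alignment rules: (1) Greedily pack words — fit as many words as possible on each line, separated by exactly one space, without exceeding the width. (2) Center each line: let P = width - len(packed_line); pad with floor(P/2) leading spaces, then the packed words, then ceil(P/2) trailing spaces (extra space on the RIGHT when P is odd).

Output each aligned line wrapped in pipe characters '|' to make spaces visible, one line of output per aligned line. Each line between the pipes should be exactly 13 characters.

Answer: | house early |
|  kitchen I  |
|  developer  |
|stop version |
|blue version |
| salt cup we |
|  soft been  |
|computer fish|

Derivation:
Line 1: ['house', 'early'] (min_width=11, slack=2)
Line 2: ['kitchen', 'I'] (min_width=9, slack=4)
Line 3: ['developer'] (min_width=9, slack=4)
Line 4: ['stop', 'version'] (min_width=12, slack=1)
Line 5: ['blue', 'version'] (min_width=12, slack=1)
Line 6: ['salt', 'cup', 'we'] (min_width=11, slack=2)
Line 7: ['soft', 'been'] (min_width=9, slack=4)
Line 8: ['computer', 'fish'] (min_width=13, slack=0)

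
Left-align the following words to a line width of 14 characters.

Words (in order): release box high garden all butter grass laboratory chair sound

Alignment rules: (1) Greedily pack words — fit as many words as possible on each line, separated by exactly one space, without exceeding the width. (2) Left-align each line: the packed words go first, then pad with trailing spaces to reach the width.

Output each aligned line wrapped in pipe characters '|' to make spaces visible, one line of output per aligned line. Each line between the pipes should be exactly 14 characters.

Answer: |release box   |
|high garden   |
|all butter    |
|grass         |
|laboratory    |
|chair sound   |

Derivation:
Line 1: ['release', 'box'] (min_width=11, slack=3)
Line 2: ['high', 'garden'] (min_width=11, slack=3)
Line 3: ['all', 'butter'] (min_width=10, slack=4)
Line 4: ['grass'] (min_width=5, slack=9)
Line 5: ['laboratory'] (min_width=10, slack=4)
Line 6: ['chair', 'sound'] (min_width=11, slack=3)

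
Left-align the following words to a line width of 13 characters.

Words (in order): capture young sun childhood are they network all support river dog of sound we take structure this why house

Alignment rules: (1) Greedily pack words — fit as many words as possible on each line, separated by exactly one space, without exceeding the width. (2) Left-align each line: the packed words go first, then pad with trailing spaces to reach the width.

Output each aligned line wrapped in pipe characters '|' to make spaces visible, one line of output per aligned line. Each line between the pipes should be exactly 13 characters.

Line 1: ['capture', 'young'] (min_width=13, slack=0)
Line 2: ['sun', 'childhood'] (min_width=13, slack=0)
Line 3: ['are', 'they'] (min_width=8, slack=5)
Line 4: ['network', 'all'] (min_width=11, slack=2)
Line 5: ['support', 'river'] (min_width=13, slack=0)
Line 6: ['dog', 'of', 'sound'] (min_width=12, slack=1)
Line 7: ['we', 'take'] (min_width=7, slack=6)
Line 8: ['structure'] (min_width=9, slack=4)
Line 9: ['this', 'why'] (min_width=8, slack=5)
Line 10: ['house'] (min_width=5, slack=8)

Answer: |capture young|
|sun childhood|
|are they     |
|network all  |
|support river|
|dog of sound |
|we take      |
|structure    |
|this why     |
|house        |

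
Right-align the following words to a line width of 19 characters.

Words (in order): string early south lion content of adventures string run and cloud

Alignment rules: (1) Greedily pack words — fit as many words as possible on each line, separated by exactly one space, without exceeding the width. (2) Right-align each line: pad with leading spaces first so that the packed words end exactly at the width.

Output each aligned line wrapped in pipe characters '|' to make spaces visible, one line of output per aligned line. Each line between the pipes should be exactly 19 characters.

Answer: | string early south|
|    lion content of|
|  adventures string|
|      run and cloud|

Derivation:
Line 1: ['string', 'early', 'south'] (min_width=18, slack=1)
Line 2: ['lion', 'content', 'of'] (min_width=15, slack=4)
Line 3: ['adventures', 'string'] (min_width=17, slack=2)
Line 4: ['run', 'and', 'cloud'] (min_width=13, slack=6)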